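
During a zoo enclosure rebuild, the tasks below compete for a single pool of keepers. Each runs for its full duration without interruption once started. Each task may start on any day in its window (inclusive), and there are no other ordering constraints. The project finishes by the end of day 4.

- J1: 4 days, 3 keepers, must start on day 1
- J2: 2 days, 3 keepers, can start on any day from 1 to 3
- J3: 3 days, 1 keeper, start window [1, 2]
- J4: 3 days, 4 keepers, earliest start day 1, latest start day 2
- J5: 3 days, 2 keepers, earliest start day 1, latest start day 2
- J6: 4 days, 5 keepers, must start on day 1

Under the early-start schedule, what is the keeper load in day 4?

At early start, day 4 has: J1, J6.
Demand: 3 + 5 = 8.

8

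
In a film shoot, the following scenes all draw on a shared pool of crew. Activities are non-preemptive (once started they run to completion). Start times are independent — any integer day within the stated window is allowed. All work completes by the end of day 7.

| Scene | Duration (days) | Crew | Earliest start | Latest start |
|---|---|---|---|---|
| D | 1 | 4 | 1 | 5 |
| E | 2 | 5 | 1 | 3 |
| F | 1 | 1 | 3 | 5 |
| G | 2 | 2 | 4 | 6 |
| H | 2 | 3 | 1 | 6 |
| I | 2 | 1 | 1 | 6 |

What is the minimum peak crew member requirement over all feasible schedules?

5

Early-start (D@1, E@1, F@3, G@4, H@1, I@1) gives peak 13: d1:13  d2:9  d3:1  d4:2  d5:2  d6:0  d7:0.
Shift E→2, F→4, H→5, I→6.
Schedule D@1, E@2, F@4, G@4, H@5, I@6: d1:4  d2:5  d3:5  d4:3  d5:5  d6:4  d7:1 — peak 5.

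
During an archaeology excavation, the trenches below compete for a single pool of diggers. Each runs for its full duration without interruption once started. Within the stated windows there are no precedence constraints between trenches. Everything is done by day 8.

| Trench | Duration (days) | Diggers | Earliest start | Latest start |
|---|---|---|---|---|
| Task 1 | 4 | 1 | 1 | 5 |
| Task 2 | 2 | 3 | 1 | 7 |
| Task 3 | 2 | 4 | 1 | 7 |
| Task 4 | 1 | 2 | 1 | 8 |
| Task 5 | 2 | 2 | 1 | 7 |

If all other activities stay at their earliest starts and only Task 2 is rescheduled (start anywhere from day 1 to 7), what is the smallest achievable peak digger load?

Task 2@1: d1:12  d2:10  d3:1  d4:1  d5:0  d6:0  d7:0  d8:0 → peak 12
Task 2@2: d1:9  d2:10  d3:4  d4:1  d5:0  d6:0  d7:0  d8:0 → peak 10
Task 2@3: d1:9  d2:7  d3:4  d4:4  d5:0  d6:0  d7:0  d8:0 → peak 9
Task 2@4: d1:9  d2:7  d3:1  d4:4  d5:3  d6:0  d7:0  d8:0 → peak 9
Task 2@5: d1:9  d2:7  d3:1  d4:1  d5:3  d6:3  d7:0  d8:0 → peak 9
Task 2@6: d1:9  d2:7  d3:1  d4:1  d5:0  d6:3  d7:3  d8:0 → peak 9
Task 2@7: d1:9  d2:7  d3:1  d4:1  d5:0  d6:0  d7:3  d8:3 → peak 9
Best is Task 2@3, peak 9.

9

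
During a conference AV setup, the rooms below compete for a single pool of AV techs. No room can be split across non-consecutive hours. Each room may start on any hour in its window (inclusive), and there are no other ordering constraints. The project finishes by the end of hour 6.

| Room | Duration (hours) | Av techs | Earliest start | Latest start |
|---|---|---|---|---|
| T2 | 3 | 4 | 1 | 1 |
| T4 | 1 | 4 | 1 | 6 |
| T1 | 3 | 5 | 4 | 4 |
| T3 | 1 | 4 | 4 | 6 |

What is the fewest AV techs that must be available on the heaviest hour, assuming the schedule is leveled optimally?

Schedule T2@1, T4@1, T1@4, T3@4: h1:8  h2:4  h3:4  h4:9  h5:5  h6:5 — peak 9.
No arrangement of the 18 feasible schedules does better.

9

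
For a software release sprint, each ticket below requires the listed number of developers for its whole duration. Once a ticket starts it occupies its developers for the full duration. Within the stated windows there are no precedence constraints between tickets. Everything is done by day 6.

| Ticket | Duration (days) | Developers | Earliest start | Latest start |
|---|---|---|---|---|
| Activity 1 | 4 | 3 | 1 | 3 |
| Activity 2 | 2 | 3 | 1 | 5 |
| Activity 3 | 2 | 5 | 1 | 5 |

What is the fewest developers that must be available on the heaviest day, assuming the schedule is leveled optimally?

6

Early-start (Activity 1@1, Activity 2@1, Activity 3@1) gives peak 11: d1:11  d2:11  d3:3  d4:3  d5:0  d6:0.
Shift Activity 3→5.
Schedule Activity 1@1, Activity 2@1, Activity 3@5: d1:6  d2:6  d3:3  d4:3  d5:5  d6:5 — peak 6.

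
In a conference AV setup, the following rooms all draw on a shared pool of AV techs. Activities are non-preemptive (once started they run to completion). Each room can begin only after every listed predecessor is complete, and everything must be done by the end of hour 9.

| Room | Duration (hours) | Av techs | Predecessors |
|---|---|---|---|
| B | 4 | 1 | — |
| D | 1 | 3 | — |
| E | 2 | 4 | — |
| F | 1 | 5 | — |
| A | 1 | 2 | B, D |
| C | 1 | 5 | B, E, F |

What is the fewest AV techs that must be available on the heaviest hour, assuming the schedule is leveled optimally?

Early-start (B@1, D@1, E@1, F@1, A@5, C@5) gives peak 13: h1:13  h2:5  h3:1  h4:1  h5:7  h6:0  h7:0  h8:0  h9:0.
Shift E→2, F→5, A→6, C→7.
Schedule B@1, D@1, E@2, F@5, A@6, C@7: h1:4  h2:5  h3:5  h4:1  h5:5  h6:2  h7:5  h8:0  h9:0 — peak 5.

5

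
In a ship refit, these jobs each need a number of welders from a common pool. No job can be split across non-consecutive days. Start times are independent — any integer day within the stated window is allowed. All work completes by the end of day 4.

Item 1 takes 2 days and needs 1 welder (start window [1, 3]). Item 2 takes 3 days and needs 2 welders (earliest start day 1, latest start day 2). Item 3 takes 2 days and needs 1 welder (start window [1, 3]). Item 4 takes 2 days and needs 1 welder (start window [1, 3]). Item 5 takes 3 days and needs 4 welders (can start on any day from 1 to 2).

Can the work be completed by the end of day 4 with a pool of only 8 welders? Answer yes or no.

yes

Schedule Item 1@1, Item 2@1, Item 3@1, Item 4@3, Item 5@1: d1:8  d2:8  d3:7  d4:1 — peak 8 ≤ 8.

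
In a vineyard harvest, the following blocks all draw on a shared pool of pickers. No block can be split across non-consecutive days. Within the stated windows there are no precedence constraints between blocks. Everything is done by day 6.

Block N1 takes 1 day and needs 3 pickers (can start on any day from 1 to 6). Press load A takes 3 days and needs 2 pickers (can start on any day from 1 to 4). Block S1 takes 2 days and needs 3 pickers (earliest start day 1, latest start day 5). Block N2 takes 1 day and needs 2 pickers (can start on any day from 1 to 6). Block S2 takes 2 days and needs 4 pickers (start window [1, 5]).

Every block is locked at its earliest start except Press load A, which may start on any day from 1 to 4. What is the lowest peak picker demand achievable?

Press load A@1: d1:14  d2:9  d3:2  d4:0  d5:0  d6:0 → peak 14
Press load A@2: d1:12  d2:9  d3:2  d4:2  d5:0  d6:0 → peak 12
Press load A@3: d1:12  d2:7  d3:2  d4:2  d5:2  d6:0 → peak 12
Press load A@4: d1:12  d2:7  d3:0  d4:2  d5:2  d6:2 → peak 12
Best is Press load A@2, peak 12.

12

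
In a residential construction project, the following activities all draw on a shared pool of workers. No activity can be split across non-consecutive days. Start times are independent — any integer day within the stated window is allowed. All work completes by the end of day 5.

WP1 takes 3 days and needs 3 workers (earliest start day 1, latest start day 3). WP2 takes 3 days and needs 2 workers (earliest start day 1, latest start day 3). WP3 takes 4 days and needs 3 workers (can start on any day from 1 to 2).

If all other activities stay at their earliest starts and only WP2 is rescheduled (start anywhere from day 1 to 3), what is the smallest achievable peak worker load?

WP2@1: d1:8  d2:8  d3:8  d4:3  d5:0 → peak 8
WP2@2: d1:6  d2:8  d3:8  d4:5  d5:0 → peak 8
WP2@3: d1:6  d2:6  d3:8  d4:5  d5:2 → peak 8
Best is WP2@1, peak 8.

8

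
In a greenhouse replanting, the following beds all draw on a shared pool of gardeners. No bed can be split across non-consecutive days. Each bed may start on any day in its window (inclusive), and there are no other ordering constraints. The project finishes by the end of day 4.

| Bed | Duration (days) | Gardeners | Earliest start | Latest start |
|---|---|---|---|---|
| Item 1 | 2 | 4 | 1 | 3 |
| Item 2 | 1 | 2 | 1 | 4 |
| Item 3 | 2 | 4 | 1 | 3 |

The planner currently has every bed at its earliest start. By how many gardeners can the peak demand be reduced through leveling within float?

4

Early-start peak: d1:10  d2:8  d3:0  d4:0 ⇒ 10.
Leveled (Item 1@1, Item 2@1, Item 3@3): d1:6  d2:4  d3:4  d4:4 ⇒ 6.
Reduction 10 − 6 = 4.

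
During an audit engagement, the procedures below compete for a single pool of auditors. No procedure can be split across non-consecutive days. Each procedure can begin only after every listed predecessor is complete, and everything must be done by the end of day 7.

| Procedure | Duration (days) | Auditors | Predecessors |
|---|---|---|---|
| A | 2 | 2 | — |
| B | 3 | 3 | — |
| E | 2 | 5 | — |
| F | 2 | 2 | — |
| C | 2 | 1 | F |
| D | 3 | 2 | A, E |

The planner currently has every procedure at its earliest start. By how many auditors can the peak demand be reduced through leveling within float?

6

Early-start peak: d1:12  d2:12  d3:6  d4:3  d5:2  d6:0  d7:0 ⇒ 12.
Leveled (A@1, B@5, E@3, F@1, C@3, D@5): d1:4  d2:4  d3:6  d4:6  d5:5  d6:5  d7:5 ⇒ 6.
Reduction 12 − 6 = 6.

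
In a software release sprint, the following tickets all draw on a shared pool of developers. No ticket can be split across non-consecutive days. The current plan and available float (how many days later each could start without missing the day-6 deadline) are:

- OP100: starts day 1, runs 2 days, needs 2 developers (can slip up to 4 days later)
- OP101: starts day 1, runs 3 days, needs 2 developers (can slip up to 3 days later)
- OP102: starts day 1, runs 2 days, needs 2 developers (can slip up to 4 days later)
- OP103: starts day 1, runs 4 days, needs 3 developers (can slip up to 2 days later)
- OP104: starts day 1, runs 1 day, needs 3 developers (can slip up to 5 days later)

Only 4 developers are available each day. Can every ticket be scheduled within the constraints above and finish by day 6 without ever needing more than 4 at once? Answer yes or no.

Total developer-days = 29; over 6 days the average is 29/6 > 4, so some day must exceed 4.

no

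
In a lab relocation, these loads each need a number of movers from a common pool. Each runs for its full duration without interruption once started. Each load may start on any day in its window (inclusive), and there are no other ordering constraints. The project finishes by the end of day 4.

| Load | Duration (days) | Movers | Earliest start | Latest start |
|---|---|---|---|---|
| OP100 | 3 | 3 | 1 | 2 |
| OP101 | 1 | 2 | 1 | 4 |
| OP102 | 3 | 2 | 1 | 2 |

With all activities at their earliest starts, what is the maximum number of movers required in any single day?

Early-start schedule: OP100@1, OP101@1, OP102@1.
Load per day: day 1: 7, day 2: 5, day 3: 5, day 4: 0.
Peak is 7.

7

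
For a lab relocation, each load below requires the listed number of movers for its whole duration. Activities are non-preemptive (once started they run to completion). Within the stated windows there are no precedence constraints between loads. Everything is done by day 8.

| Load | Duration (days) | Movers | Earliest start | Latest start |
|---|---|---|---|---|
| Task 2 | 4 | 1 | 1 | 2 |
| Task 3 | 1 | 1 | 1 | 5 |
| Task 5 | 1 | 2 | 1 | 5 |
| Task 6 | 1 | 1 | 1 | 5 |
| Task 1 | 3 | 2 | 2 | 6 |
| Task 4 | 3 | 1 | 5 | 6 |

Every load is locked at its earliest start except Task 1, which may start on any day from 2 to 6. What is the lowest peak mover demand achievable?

Task 1@2: d1:5  d2:3  d3:3  d4:3  d5:1  d6:1  d7:1  d8:0 → peak 5
Task 1@3: d1:5  d2:1  d3:3  d4:3  d5:3  d6:1  d7:1  d8:0 → peak 5
Task 1@4: d1:5  d2:1  d3:1  d4:3  d5:3  d6:3  d7:1  d8:0 → peak 5
Task 1@5: d1:5  d2:1  d3:1  d4:1  d5:3  d6:3  d7:3  d8:0 → peak 5
Task 1@6: d1:5  d2:1  d3:1  d4:1  d5:1  d6:3  d7:3  d8:2 → peak 5
Best is Task 1@2, peak 5.

5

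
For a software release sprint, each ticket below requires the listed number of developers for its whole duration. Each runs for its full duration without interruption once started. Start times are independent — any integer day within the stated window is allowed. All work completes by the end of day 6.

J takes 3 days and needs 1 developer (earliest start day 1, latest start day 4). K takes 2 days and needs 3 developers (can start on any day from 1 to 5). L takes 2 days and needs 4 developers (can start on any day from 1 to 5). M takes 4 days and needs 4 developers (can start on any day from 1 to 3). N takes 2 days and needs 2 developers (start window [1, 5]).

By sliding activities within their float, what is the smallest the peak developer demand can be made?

Early-start (J@1, K@1, L@1, M@1, N@1) gives peak 14: d1:14  d2:14  d3:5  d4:4  d5:0  d6:0.
Shift K→4, M→3.
Schedule J@1, K@4, L@1, M@3, N@1: d1:7  d2:7  d3:5  d4:7  d5:7  d6:4 — peak 7.
Total developer-days = 37 over 6 days ⇒ peak ≥ ⌈37/6⌉ = 7, so 7 is optimal.

7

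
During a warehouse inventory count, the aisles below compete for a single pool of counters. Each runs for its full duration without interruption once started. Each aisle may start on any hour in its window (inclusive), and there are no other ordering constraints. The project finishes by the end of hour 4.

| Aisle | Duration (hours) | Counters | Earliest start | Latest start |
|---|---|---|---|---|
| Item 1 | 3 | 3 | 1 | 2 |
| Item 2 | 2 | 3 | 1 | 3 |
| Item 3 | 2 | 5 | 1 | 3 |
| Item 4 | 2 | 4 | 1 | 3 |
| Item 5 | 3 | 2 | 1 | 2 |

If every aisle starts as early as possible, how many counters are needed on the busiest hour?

17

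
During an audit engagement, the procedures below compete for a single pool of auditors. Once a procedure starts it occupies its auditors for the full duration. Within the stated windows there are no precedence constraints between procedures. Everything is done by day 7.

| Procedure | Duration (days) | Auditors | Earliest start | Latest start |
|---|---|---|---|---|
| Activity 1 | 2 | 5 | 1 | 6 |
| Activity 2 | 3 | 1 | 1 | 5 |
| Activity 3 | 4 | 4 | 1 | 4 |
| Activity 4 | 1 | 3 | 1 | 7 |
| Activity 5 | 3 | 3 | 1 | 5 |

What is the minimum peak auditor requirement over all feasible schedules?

7

Early-start (Activity 1@1, Activity 2@1, Activity 3@1, Activity 4@1, Activity 5@1) gives peak 16: d1:16  d2:13  d3:8  d4:4  d5:0  d6:0  d7:0.
Shift Activity 3→3, Activity 4→4, Activity 5→5.
Schedule Activity 1@1, Activity 2@1, Activity 3@3, Activity 4@4, Activity 5@5: d1:6  d2:6  d3:5  d4:7  d5:7  d6:7  d7:3 — peak 7.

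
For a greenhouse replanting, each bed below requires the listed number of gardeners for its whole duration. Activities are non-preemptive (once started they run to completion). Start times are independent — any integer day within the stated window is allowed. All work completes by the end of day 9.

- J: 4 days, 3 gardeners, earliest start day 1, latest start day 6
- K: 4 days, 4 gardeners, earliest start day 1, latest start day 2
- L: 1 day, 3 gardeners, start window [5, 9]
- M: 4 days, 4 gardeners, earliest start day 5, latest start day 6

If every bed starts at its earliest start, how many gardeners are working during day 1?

7

At early start, day 1 has: J, K.
Demand: 3 + 4 = 7.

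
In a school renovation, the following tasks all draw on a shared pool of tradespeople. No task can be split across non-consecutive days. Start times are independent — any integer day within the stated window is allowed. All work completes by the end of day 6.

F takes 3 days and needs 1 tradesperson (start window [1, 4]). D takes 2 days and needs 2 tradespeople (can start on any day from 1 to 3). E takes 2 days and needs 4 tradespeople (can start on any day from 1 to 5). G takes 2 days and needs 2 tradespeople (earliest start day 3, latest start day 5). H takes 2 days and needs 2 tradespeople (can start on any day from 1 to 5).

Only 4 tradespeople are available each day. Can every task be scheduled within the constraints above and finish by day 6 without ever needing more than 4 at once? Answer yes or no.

The minimum achievable peak is 5; 4 < 5, so no feasible schedule stays within the cap.

no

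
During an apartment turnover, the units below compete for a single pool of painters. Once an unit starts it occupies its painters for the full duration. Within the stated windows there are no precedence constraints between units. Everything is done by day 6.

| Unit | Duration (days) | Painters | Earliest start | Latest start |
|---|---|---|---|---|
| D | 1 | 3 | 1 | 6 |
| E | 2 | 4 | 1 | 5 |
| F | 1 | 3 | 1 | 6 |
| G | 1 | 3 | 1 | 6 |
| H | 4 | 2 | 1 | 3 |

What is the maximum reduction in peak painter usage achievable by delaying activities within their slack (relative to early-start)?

10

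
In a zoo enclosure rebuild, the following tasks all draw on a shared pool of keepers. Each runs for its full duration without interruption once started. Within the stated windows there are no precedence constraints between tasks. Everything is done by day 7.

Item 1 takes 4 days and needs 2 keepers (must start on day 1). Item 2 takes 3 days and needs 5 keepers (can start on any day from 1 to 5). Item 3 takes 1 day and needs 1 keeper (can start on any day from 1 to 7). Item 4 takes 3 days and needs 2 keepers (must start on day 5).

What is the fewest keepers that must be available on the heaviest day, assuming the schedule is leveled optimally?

Early-start (Item 1@1, Item 2@1, Item 3@1, Item 4@5) gives peak 8: d1:8  d2:7  d3:7  d4:2  d5:2  d6:2  d7:2.
Shift Item 3→4.
Schedule Item 1@1, Item 2@1, Item 3@4, Item 4@5: d1:7  d2:7  d3:7  d4:3  d5:2  d6:2  d7:2 — peak 7.

7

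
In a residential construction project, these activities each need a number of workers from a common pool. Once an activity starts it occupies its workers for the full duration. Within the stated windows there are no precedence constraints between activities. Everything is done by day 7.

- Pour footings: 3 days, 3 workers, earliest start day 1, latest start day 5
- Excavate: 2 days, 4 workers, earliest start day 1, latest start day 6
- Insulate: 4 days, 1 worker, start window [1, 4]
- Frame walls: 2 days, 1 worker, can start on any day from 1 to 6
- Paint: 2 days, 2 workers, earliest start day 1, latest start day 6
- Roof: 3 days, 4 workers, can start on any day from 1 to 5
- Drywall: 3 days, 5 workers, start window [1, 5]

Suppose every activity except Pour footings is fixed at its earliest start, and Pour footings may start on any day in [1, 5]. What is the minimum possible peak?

17

Pour footings@1: d1:20  d2:20  d3:13  d4:1  d5:0  d6:0  d7:0 → peak 20
Pour footings@2: d1:17  d2:20  d3:13  d4:4  d5:0  d6:0  d7:0 → peak 20
Pour footings@3: d1:17  d2:17  d3:13  d4:4  d5:3  d6:0  d7:0 → peak 17
Pour footings@4: d1:17  d2:17  d3:10  d4:4  d5:3  d6:3  d7:0 → peak 17
Pour footings@5: d1:17  d2:17  d3:10  d4:1  d5:3  d6:3  d7:3 → peak 17
Best is Pour footings@3, peak 17.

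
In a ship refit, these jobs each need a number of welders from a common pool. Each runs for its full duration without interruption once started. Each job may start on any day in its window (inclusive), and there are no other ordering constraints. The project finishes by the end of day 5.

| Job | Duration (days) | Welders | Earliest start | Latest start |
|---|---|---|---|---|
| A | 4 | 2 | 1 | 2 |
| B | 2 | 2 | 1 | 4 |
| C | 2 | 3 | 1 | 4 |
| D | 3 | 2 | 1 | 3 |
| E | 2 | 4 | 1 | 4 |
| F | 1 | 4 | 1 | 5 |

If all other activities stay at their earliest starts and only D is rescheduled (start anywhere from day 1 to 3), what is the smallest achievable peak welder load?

15

D@1: d1:17  d2:13  d3:4  d4:2  d5:0 → peak 17
D@2: d1:15  d2:13  d3:4  d4:4  d5:0 → peak 15
D@3: d1:15  d2:11  d3:4  d4:4  d5:2 → peak 15
Best is D@2, peak 15.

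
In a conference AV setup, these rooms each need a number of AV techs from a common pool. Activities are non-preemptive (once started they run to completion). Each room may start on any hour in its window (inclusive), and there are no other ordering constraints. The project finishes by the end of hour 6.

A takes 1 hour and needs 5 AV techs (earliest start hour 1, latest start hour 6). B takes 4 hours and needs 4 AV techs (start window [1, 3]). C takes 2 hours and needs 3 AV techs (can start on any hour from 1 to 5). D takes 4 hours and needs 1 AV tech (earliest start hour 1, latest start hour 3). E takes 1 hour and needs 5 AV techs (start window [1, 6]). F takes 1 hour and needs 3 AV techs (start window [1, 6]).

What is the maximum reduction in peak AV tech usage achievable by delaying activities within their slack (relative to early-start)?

13

Early-start peak: h1:21  h2:8  h3:5  h4:5  h5:0  h6:0 ⇒ 21.
Leveled (A@1, B@2, C@1, D@2, E@6, F@3): h1:8  h2:8  h3:8  h4:5  h5:5  h6:5 ⇒ 8.
Reduction 21 − 8 = 13.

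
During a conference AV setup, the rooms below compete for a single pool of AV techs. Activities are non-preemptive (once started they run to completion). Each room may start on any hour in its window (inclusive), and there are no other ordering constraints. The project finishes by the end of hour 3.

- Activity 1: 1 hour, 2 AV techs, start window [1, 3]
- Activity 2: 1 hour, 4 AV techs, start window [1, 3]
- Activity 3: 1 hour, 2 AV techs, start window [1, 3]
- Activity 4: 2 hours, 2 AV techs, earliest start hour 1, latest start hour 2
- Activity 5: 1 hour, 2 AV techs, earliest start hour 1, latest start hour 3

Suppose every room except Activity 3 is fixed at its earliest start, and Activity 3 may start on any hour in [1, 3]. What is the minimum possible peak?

Activity 3@1: h1:12  h2:2  h3:0 → peak 12
Activity 3@2: h1:10  h2:4  h3:0 → peak 10
Activity 3@3: h1:10  h2:2  h3:2 → peak 10
Best is Activity 3@2, peak 10.

10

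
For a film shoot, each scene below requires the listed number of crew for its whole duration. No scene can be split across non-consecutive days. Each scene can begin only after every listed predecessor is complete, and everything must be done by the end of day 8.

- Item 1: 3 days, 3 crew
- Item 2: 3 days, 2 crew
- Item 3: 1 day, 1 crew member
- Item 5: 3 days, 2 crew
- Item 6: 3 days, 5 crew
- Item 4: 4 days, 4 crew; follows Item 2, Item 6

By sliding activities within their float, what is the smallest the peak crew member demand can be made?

9

Early-start (Item 1@1, Item 2@1, Item 3@1, Item 5@1, Item 6@1, Item 4@4) gives peak 13: d1:13  d2:12  d3:12  d4:4  d5:4  d6:4  d7:4  d8:0.
Shift Item 1→4, Item 6→2, Item 4→5.
Schedule Item 1@4, Item 2@1, Item 3@1, Item 5@1, Item 6@2, Item 4@5: d1:5  d2:9  d3:9  d4:8  d5:7  d6:7  d7:4  d8:4 — peak 9.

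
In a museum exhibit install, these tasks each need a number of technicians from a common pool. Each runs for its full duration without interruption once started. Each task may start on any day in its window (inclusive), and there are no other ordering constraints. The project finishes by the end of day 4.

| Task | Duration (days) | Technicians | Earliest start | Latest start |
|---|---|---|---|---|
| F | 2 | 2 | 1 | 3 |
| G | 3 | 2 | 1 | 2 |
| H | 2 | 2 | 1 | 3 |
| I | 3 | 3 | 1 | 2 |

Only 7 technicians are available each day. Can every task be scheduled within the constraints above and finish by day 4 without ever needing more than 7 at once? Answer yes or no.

yes

Schedule F@1, G@1, H@3, I@1: d1:7  d2:7  d3:7  d4:2 — peak 7 ≤ 7.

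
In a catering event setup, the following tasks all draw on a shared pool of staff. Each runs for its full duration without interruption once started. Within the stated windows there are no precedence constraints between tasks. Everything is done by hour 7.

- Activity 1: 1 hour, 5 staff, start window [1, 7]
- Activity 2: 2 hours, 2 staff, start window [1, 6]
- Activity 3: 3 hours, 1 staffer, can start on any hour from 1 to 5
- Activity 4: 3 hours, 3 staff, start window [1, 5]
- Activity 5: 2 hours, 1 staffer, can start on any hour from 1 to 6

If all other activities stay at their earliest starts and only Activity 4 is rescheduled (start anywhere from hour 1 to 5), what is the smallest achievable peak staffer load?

9

Activity 4@1: h1:12  h2:7  h3:4  h4:0  h5:0  h6:0  h7:0 → peak 12
Activity 4@2: h1:9  h2:7  h3:4  h4:3  h5:0  h6:0  h7:0 → peak 9
Activity 4@3: h1:9  h2:4  h3:4  h4:3  h5:3  h6:0  h7:0 → peak 9
Activity 4@4: h1:9  h2:4  h3:1  h4:3  h5:3  h6:3  h7:0 → peak 9
Activity 4@5: h1:9  h2:4  h3:1  h4:0  h5:3  h6:3  h7:3 → peak 9
Best is Activity 4@2, peak 9.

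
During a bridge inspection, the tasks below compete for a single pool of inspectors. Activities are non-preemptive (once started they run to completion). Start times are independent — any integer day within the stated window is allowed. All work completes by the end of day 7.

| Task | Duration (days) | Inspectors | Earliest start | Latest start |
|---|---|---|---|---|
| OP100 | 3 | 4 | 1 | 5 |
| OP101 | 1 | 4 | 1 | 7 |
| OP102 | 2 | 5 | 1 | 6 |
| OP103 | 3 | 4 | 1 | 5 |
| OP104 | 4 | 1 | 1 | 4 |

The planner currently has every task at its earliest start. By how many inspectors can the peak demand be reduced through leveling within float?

Early-start peak: d1:18  d2:14  d3:9  d4:1  d5:0  d6:0  d7:0 ⇒ 18.
Leveled (OP100@1, OP101@1, OP102@5, OP103@2, OP104@4): d1:8  d2:8  d3:8  d4:5  d5:6  d6:6  d7:1 ⇒ 8.
Reduction 18 − 8 = 10.

10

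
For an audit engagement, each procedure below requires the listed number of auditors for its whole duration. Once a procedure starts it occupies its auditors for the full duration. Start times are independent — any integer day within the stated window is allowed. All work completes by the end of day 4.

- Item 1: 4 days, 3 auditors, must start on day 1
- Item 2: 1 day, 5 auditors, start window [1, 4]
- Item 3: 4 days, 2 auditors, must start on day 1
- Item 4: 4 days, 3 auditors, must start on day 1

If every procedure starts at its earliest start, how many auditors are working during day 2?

At early start, day 2 has: Item 1, Item 3, Item 4.
Demand: 3 + 2 + 3 = 8.

8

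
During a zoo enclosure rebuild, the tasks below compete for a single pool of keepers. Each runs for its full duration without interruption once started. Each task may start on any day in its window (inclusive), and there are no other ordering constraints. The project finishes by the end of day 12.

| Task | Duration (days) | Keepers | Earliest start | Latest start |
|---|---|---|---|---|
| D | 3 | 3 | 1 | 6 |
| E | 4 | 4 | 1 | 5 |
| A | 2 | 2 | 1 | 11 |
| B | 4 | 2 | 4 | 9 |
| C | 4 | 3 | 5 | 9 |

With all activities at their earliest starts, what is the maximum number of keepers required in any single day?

Early-start schedule: D@1, E@1, A@1, B@4, C@5.
Load per day: day 1: 9, day 2: 9, day 3: 7, day 4: 6, day 5: 5, day 6: 5, day 7: 5, day 8: 3, day 9: 0, day 10: 0, day 11: 0, day 12: 0.
Peak is 9.

9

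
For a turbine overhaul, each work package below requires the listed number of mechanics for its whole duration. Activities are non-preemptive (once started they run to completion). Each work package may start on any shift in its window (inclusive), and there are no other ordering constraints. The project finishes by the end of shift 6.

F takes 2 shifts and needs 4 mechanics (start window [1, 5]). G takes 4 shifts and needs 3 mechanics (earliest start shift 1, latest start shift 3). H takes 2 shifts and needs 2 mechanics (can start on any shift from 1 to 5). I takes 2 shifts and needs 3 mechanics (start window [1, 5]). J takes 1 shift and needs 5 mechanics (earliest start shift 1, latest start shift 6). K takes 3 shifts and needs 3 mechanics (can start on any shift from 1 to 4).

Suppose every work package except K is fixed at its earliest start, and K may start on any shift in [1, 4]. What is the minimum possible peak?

K@1: s1:20  s2:15  s3:6  s4:3  s5:0  s6:0 → peak 20
K@2: s1:17  s2:15  s3:6  s4:6  s5:0  s6:0 → peak 17
K@3: s1:17  s2:12  s3:6  s4:6  s5:3  s6:0 → peak 17
K@4: s1:17  s2:12  s3:3  s4:6  s5:3  s6:3 → peak 17
Best is K@2, peak 17.

17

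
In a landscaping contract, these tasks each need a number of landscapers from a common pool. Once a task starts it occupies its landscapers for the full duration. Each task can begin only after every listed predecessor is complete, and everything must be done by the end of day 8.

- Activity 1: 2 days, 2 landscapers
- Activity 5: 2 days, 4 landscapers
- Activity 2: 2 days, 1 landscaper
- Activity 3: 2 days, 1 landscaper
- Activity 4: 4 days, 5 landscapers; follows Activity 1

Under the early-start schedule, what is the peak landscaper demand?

Early-start schedule: Activity 1@1, Activity 5@1, Activity 2@1, Activity 3@1, Activity 4@3.
Load per day: day 1: 8, day 2: 8, day 3: 5, day 4: 5, day 5: 5, day 6: 5, day 7: 0, day 8: 0.
Peak is 8.

8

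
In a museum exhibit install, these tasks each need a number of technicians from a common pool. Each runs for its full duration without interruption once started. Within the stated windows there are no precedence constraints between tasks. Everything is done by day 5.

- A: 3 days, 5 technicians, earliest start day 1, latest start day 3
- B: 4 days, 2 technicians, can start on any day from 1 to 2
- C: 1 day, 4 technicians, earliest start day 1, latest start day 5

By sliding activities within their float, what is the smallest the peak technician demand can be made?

7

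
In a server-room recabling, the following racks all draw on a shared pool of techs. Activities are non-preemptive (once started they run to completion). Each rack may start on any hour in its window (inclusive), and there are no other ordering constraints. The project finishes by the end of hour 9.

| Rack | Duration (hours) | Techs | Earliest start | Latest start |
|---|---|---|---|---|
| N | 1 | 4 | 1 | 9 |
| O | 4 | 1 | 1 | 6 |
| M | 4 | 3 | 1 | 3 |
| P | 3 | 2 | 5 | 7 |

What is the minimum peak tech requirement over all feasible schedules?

4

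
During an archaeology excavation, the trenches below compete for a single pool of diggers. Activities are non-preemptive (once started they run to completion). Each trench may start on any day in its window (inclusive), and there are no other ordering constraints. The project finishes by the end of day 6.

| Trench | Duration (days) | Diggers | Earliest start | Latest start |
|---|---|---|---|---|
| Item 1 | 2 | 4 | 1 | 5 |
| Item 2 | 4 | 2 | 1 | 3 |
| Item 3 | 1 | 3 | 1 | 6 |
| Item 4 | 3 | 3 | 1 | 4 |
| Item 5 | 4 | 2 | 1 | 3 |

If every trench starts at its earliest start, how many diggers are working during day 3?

At early start, day 3 has: Item 2, Item 4, Item 5.
Demand: 2 + 3 + 2 = 7.

7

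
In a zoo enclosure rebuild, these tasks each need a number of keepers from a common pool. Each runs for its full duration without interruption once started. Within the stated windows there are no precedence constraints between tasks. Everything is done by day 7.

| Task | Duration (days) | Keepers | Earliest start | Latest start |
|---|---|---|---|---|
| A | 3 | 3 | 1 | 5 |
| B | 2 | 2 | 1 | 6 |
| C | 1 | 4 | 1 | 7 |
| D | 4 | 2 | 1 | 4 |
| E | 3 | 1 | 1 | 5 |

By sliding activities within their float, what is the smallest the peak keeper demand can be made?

Early-start (A@1, B@1, C@1, D@1, E@1) gives peak 12: d1:12  d2:8  d3:6  d4:2  d5:0  d6:0  d7:0.
Shift C→7, D→3, E→4.
Schedule A@1, B@1, C@7, D@3, E@4: d1:5  d2:5  d3:5  d4:3  d5:3  d6:3  d7:4 — peak 5.

5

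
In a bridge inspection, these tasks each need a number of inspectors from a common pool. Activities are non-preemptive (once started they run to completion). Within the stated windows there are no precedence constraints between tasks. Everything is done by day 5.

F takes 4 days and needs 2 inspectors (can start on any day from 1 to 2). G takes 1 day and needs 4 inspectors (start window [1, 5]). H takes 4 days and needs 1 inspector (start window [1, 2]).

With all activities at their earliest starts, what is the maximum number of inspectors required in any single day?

Early-start schedule: F@1, G@1, H@1.
Load per day: day 1: 7, day 2: 3, day 3: 3, day 4: 3, day 5: 0.
Peak is 7.

7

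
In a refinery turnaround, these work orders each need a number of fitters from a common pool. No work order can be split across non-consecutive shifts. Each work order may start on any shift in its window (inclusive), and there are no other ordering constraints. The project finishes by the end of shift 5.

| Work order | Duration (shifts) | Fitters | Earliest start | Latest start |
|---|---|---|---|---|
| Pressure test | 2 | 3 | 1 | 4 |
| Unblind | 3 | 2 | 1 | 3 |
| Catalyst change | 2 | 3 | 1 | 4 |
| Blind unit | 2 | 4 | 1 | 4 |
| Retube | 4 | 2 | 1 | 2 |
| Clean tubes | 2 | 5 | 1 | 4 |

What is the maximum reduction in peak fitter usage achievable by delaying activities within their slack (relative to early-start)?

Early-start peak: s1:19  s2:19  s3:4  s4:2  s5:0 ⇒ 19.
Leveled (Pressure test@1, Unblind@1, Catalyst change@1, Blind unit@3, Retube@1, Clean tubes@4): s1:10  s2:10  s3:8  s4:11  s5:5 ⇒ 11.
Reduction 19 − 11 = 8.

8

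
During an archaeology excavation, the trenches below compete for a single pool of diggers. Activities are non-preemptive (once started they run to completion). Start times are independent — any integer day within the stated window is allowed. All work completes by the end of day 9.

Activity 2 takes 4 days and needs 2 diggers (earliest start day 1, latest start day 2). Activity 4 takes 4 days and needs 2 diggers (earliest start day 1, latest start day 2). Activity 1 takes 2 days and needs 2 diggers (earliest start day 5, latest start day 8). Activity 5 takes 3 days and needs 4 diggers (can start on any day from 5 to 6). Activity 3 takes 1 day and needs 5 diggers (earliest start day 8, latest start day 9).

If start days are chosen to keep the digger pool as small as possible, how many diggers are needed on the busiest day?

6

Schedule Activity 2@1, Activity 4@1, Activity 1@5, Activity 5@5, Activity 3@8: d1:4  d2:4  d3:4  d4:4  d5:6  d6:6  d7:4  d8:5  d9:0 — peak 6.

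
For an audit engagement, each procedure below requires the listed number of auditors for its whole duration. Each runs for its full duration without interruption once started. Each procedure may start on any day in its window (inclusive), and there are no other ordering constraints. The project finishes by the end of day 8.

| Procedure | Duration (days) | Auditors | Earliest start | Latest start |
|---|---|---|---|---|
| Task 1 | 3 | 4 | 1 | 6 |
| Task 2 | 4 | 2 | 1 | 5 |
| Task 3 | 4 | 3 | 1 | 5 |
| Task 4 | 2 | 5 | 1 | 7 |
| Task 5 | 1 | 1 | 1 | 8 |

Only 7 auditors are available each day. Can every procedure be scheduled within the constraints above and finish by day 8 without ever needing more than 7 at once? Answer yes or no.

yes

Schedule Task 1@1, Task 2@4, Task 3@1, Task 4@5, Task 5@4: d1:7  d2:7  d3:7  d4:6  d5:7  d6:7  d7:2  d8:0 — peak 7 ≤ 7.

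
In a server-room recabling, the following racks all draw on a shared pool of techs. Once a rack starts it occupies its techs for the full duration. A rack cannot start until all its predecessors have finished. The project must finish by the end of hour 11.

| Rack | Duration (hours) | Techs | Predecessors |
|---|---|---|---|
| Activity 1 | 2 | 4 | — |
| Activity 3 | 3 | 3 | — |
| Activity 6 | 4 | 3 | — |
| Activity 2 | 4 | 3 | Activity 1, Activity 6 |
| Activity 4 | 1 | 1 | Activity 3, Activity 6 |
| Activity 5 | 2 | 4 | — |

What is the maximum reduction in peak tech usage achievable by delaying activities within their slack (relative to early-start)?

7

Early-start peak: h1:14  h2:14  h3:6  h4:3  h5:4  h6:3  h7:3  h8:3  h9:0  h10:0  h11:0 ⇒ 14.
Leveled (Activity 1@1, Activity 3@1, Activity 6@3, Activity 2@7, Activity 4@7, Activity 5@4): h1:7  h2:7  h3:6  h4:7  h5:7  h6:3  h7:4  h8:3  h9:3  h10:3  h11:0 ⇒ 7.
Reduction 14 − 7 = 7.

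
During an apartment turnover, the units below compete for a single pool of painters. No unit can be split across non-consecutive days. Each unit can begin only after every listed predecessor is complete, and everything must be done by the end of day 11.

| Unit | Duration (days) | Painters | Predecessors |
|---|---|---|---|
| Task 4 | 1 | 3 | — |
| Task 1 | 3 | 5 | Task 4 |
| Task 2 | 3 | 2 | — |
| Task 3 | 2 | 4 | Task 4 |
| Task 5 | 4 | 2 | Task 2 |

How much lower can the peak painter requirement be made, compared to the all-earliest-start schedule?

Early-start peak: d1:5  d2:11  d3:11  d4:7  d5:2  d6:2  d7:2  d8:0  d9:0  d10:0  d11:0 ⇒ 11.
Leveled (Task 4@1, Task 1@2, Task 2@5, Task 3@5, Task 5@8): d1:3  d2:5  d3:5  d4:5  d5:6  d6:6  d7:2  d8:2  d9:2  d10:2  d11:2 ⇒ 6.
Reduction 11 − 6 = 5.

5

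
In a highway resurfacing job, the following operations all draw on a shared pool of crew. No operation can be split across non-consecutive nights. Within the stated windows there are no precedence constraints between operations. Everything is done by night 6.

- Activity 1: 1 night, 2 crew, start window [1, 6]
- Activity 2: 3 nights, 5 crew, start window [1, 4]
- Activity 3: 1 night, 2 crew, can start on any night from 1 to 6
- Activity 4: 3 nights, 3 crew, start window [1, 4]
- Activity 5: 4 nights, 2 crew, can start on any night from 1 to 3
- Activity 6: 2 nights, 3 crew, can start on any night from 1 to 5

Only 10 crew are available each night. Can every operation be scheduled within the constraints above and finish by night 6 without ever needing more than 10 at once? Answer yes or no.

Schedule Activity 1@1, Activity 2@1, Activity 3@2, Activity 4@4, Activity 5@3, Activity 6@4: n1:7  n2:7  n3:7  n4:8  n5:8  n6:5 — peak 8 ≤ 10.

yes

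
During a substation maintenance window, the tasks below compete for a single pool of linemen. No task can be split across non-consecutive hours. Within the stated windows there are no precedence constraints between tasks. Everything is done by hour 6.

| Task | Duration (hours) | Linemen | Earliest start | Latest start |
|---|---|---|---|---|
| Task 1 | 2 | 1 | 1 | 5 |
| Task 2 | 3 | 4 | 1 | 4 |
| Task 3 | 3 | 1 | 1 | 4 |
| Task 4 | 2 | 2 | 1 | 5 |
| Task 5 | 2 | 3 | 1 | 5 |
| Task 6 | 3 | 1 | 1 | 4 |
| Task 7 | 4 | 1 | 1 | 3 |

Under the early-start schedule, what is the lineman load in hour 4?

1

At early start, hour 4 has: Task 7.
Demand: 1 = 1.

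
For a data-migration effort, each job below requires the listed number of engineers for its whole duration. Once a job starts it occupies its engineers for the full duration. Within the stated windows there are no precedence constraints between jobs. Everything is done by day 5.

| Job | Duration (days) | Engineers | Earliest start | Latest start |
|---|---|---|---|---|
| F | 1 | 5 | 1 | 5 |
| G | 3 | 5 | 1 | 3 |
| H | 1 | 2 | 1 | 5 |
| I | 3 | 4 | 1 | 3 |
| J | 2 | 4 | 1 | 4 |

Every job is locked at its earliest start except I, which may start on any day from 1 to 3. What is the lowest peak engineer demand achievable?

I@1: d1:20  d2:13  d3:9  d4:0  d5:0 → peak 20
I@2: d1:16  d2:13  d3:9  d4:4  d5:0 → peak 16
I@3: d1:16  d2:9  d3:9  d4:4  d5:4 → peak 16
Best is I@2, peak 16.

16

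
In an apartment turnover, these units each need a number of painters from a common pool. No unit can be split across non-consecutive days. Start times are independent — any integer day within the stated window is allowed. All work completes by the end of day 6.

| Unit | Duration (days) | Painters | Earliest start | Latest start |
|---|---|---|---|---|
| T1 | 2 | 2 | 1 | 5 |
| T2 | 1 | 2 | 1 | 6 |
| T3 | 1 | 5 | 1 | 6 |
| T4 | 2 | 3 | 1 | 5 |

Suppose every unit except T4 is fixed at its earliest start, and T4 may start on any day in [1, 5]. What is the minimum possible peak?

9

T4@1: d1:12  d2:5  d3:0  d4:0  d5:0  d6:0 → peak 12
T4@2: d1:9  d2:5  d3:3  d4:0  d5:0  d6:0 → peak 9
T4@3: d1:9  d2:2  d3:3  d4:3  d5:0  d6:0 → peak 9
T4@4: d1:9  d2:2  d3:0  d4:3  d5:3  d6:0 → peak 9
T4@5: d1:9  d2:2  d3:0  d4:0  d5:3  d6:3 → peak 9
Best is T4@2, peak 9.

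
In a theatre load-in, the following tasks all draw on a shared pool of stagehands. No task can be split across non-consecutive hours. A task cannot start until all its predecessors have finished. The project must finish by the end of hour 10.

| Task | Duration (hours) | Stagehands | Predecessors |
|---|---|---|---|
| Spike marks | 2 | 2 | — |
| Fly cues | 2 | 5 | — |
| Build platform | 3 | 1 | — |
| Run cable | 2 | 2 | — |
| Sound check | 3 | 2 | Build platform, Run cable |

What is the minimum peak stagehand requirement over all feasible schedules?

5

Early-start (Spike marks@1, Fly cues@1, Build platform@1, Run cable@1, Sound check@4) gives peak 10: h1:10  h2:10  h3:1  h4:2  h5:2  h6:2  h7:0  h8:0  h9:0  h10:0.
Shift Fly cues→3, Build platform→5, Sound check→8.
Schedule Spike marks@1, Fly cues@3, Build platform@5, Run cable@1, Sound check@8: h1:4  h2:4  h3:5  h4:5  h5:1  h6:1  h7:1  h8:2  h9:2  h10:2 — peak 5.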